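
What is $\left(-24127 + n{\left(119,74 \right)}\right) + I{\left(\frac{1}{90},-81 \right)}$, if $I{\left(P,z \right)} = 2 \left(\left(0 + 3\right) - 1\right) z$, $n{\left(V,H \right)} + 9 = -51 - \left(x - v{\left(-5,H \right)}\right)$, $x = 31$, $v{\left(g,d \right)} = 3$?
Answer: $-24539$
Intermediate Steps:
$n{\left(V,H \right)} = -88$ ($n{\left(V,H \right)} = -9 - \left(82 - 3\right) = -9 - 79 = -88$)
$I{\left(P,z \right)} = 4 z$ ($I{\left(P,z \right)} = 2 \left(3 - 1\right) z = 2 \cdot 2 z = 4 z$)
$\left(-24127 + n{\left(119,74 \right)}\right) + I{\left(\frac{1}{90},-81 \right)} = \left(-24127 - 88\right) + 4 \left(-81\right) = -24215 - 324 = -24539$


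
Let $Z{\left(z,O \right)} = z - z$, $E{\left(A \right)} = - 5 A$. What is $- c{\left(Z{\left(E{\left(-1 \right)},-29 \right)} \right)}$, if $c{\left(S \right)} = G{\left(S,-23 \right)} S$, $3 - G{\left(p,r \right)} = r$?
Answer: $0$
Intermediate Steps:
$G{\left(p,r \right)} = 3 - r$
$Z{\left(z,O \right)} = 0$
$c{\left(S \right)} = 26 S$ ($c{\left(S \right)} = \left(3 - -23\right) S = \left(3 + 23\right) S = 26 S$)
$- c{\left(Z{\left(E{\left(-1 \right)},-29 \right)} \right)} = - 26 \cdot 0 = \left(-1\right) 0 = 0$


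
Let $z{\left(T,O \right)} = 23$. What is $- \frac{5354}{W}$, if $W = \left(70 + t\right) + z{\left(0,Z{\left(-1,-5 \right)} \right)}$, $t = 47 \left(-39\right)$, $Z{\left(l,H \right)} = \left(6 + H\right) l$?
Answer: $\frac{2677}{870} \approx 3.077$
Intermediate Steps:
$Z{\left(l,H \right)} = l \left(6 + H\right)$
$t = -1833$
$W = -1740$ ($W = \left(70 - 1833\right) + 23 = -1763 + 23 = -1740$)
$- \frac{5354}{W} = - \frac{5354}{-1740} = \left(-5354\right) \left(- \frac{1}{1740}\right) = \frac{2677}{870}$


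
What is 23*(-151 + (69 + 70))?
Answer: -276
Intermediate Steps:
23*(-151 + (69 + 70)) = 23*(-151 + 139) = 23*(-12) = -276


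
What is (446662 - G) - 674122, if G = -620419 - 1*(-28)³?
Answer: 371007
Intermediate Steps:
G = -598467 (G = -620419 - 1*(-21952) = -620419 + 21952 = -598467)
(446662 - G) - 674122 = (446662 - 1*(-598467)) - 674122 = (446662 + 598467) - 674122 = 1045129 - 674122 = 371007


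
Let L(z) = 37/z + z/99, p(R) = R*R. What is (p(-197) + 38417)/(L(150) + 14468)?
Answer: 42474300/7958369 ≈ 5.3371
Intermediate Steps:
p(R) = R**2
L(z) = 37/z + z/99 (L(z) = 37/z + z*(1/99) = 37/z + z/99)
(p(-197) + 38417)/(L(150) + 14468) = ((-197)**2 + 38417)/((37/150 + (1/99)*150) + 14468) = (38809 + 38417)/((37*(1/150) + 50/33) + 14468) = 77226/((37/150 + 50/33) + 14468) = 77226/(969/550 + 14468) = 77226/(7958369/550) = 77226*(550/7958369) = 42474300/7958369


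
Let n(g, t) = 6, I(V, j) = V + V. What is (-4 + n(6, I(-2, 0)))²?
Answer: 4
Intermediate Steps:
I(V, j) = 2*V
(-4 + n(6, I(-2, 0)))² = (-4 + 6)² = 2² = 4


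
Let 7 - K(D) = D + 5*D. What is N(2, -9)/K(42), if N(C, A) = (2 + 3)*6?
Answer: -6/49 ≈ -0.12245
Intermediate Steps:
N(C, A) = 30 (N(C, A) = 5*6 = 30)
K(D) = 7 - 6*D (K(D) = 7 - (D + 5*D) = 7 - 6*D)
N(2, -9)/K(42) = 30/(7 - 6*42) = 30/(7 - 252) = 30/(-245) = 30*(-1/245) = -6/49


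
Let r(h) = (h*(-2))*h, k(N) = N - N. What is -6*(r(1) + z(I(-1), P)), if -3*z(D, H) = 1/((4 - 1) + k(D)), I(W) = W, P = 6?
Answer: 38/3 ≈ 12.667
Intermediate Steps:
k(N) = 0
r(h) = -2*h² (r(h) = (-2*h)*h = -2*h²)
z(D, H) = -⅑ (z(D, H) = -1/(3*((4 - 1) + 0)) = -1/(3*(3 + 0)) = -⅓/3 = -⅓*⅓ = -⅑)
-6*(r(1) + z(I(-1), P)) = -6*(-2*1² - ⅑) = -6*(-2*1 - ⅑) = -6*(-2 - ⅑) = -6*(-19/9) = 38/3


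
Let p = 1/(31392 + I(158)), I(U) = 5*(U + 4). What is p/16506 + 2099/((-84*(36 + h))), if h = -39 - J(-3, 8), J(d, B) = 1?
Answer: 13281827611/2126104848 ≈ 6.2470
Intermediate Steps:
I(U) = 20 + 5*U (I(U) = 5*(4 + U) = 20 + 5*U)
p = 1/32202 (p = 1/(31392 + (20 + 5*158)) = 1/(31392 + (20 + 790)) = 1/(31392 + 810) = 1/32202 ≈ 3.1054e-5)
h = -40 (h = -39 - 1*1 = -39 - 1 = -40)
p/16506 + 2099/((-84*(36 + h))) = (1/32202)/16506 + 2099/((-84*(36 - 40))) = (1/32202)*(1/16506) + 2099/((-84*(-4))) = 1/531526212 + 2099/336 = 13281827611/2126104848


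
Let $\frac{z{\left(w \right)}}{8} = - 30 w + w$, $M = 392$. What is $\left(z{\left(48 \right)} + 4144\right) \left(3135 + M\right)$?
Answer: $-24660784$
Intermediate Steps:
$z{\left(w \right)} = - 232 w$ ($z{\left(w \right)} = 8 \left(- 30 w + w\right) = 8 \left(- 29 w\right) = - 232 w$)
$\left(z{\left(48 \right)} + 4144\right) \left(3135 + M\right) = \left(\left(-232\right) 48 + 4144\right) \left(3135 + 392\right) = \left(-11136 + 4144\right) 3527 = \left(-6992\right) 3527 = -24660784$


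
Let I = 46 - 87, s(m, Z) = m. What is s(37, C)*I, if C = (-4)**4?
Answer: -1517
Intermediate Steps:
C = 256
I = -41
s(37, C)*I = 37*(-41) = -1517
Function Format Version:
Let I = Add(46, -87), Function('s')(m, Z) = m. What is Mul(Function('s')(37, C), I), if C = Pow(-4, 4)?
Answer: -1517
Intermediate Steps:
C = 256
I = -41
Mul(Function('s')(37, C), I) = Mul(37, -41) = -1517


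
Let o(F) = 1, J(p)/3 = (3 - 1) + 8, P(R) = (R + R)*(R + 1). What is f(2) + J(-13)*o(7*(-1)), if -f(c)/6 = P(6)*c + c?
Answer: -990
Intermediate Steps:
P(R) = 2*R*(1 + R) (P(R) = (2*R)*(1 + R) = 2*R*(1 + R))
J(p) = 30 (J(p) = 3*((3 - 1) + 8) = 3*(2 + 8) = 3*10 = 30)
f(c) = -510*c (f(c) = -6*((2*6*(1 + 6))*c + c) = -6*((2*6*7)*c + c) = -6*(84*c + c) = -510*c)
f(2) + J(-13)*o(7*(-1)) = -510*2 + 30*1 = -1020 + 30 = -990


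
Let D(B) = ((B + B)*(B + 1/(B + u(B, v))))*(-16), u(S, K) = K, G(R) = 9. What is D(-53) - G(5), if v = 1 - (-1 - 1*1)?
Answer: -2248273/25 ≈ -89931.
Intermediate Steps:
v = 3 (v = 1 - (-1 - 1) = 1 - 1*(-2) = 1 + 2 = 3)
D(B) = -32*B*(B + 1/(3 + B)) (D(B) = ((B + B)*(B + 1/(B + 3)))*(-16) = ((2*B)*(B + 1/(3 + B)))*(-16) = (2*B*(B + 1/(3 + B)))*(-16) = -32*B*(B + 1/(3 + B)))
D(-53) - G(5) = -32*(-53)*(1 + (-53)² + 3*(-53))/(3 - 53) - 1*9 = -32*(-53)*(1 + 2809 - 159)/(-50) - 9 = -32*(-53)*(-1/50)*2651 - 9 = -2248048/25 - 9 = -2248273/25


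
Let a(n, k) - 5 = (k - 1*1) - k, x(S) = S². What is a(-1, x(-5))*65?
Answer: 260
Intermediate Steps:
a(n, k) = 4 (a(n, k) = 5 + ((k - 1*1) - k) = 5 + ((k - 1) - k) = 5 + ((-1 + k) - k) = 5 - 1 = 4)
a(-1, x(-5))*65 = 4*65 = 260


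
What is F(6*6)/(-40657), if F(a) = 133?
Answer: -133/40657 ≈ -0.0032713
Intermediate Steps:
F(6*6)/(-40657) = 133/(-40657) = 133*(-1/40657) = -133/40657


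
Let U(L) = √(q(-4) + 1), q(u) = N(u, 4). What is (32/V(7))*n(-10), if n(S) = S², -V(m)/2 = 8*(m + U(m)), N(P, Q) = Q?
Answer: -350/11 + 50*√5/11 ≈ -21.654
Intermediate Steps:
q(u) = 4
U(L) = √5 (U(L) = √(4 + 1) = √5)
V(m) = -16*m - 16*√5 (V(m) = -16*(m + √5) = -2*(8*m + 8*√5) = -16*m - 16*√5)
(32/V(7))*n(-10) = (32/(-16*7 - 16*√5))*(-10)² = (32/(-112 - 16*√5))*100 = 3200/(-112 - 16*√5)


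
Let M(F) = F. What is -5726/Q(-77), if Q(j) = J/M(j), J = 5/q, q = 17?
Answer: 7495334/5 ≈ 1.4991e+6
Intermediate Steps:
J = 5/17 ≈ 0.29412
Q(j) = 5/(17*j)
-5726/Q(-77) = -5726/((5/17)/(-77)) = -5726/((5/17)*(-1/77)) = -5726/(-5/1309) = -5726*(-1309/5) = 7495334/5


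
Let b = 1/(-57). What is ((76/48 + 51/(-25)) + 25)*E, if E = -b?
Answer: 7363/17100 ≈ 0.43058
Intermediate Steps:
b = -1/57 ≈ -0.017544
E = 1/57 (E = -1*(-1/57) = 1/57 ≈ 0.017544)
((76/48 + 51/(-25)) + 25)*E = ((76/48 + 51/(-25)) + 25)*(1/57) = ((76*(1/48) + 51*(-1/25)) + 25)*(1/57) = ((19/12 - 51/25) + 25)*(1/57) = (-137/300 + 25)*(1/57) = (7363/300)*(1/57) = 7363/17100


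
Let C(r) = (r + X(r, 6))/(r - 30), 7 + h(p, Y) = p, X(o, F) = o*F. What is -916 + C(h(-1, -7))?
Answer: -17376/19 ≈ -914.53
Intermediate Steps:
X(o, F) = F*o
h(p, Y) = -7 + p
C(r) = 7*r/(-30 + r) (C(r) = (r + 6*r)/(r - 30) = (7*r)/(-30 + r) = 7*r/(-30 + r))
-916 + C(h(-1, -7)) = -916 + 7*(-7 - 1)/(-30 + (-7 - 1)) = -916 + 7*(-8)/(-30 - 8) = -916 + 7*(-8)/(-38) = -916 + 7*(-8)*(-1/38) = -916 + 28/19 = -17376/19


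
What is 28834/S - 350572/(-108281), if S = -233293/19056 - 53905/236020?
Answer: -53933150538944260/23359138427149 ≈ -2308.9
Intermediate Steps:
S = -2804451377/224879856 (S = -233293*1/19056 - 53905*1/236020 = -233293/19056 - 10781/47204 = -2804451377/224879856 ≈ -12.471)
28834/S - 350572/(-108281) = 28834/(-2804451377/224879856) - 350572/(-108281) = 28834*(-224879856/2804451377) - 350572*(-1/108281) = -498783520608/215727029 + 350572/108281 = -53933150538944260/23359138427149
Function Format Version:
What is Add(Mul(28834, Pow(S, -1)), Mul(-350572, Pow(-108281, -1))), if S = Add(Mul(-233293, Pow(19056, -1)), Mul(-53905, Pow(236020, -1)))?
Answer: Rational(-53933150538944260, 23359138427149) ≈ -2308.9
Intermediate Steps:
S = Rational(-2804451377, 224879856) (S = Add(Mul(-233293, Rational(1, 19056)), Mul(-53905, Rational(1, 236020))) = Add(Rational(-233293, 19056), Rational(-10781, 47204)) = Rational(-2804451377, 224879856) ≈ -12.471)
Add(Mul(28834, Pow(S, -1)), Mul(-350572, Pow(-108281, -1))) = Add(Mul(28834, Pow(Rational(-2804451377, 224879856), -1)), Mul(-350572, Pow(-108281, -1))) = Add(Mul(28834, Rational(-224879856, 2804451377)), Mul(-350572, Rational(-1, 108281))) = Add(Rational(-498783520608, 215727029), Rational(350572, 108281)) = Rational(-53933150538944260, 23359138427149)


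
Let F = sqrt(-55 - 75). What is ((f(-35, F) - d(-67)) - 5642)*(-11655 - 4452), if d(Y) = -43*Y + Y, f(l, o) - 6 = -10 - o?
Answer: 136265220 + 16107*I*sqrt(130) ≈ 1.3627e+8 + 1.8365e+5*I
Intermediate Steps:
F = I*sqrt(130) (F = sqrt(-130) = I*sqrt(130) ≈ 11.402*I)
f(l, o) = -4 - o (f(l, o) = 6 + (-10 - o) = -4 - o)
d(Y) = -42*Y
((f(-35, F) - d(-67)) - 5642)*(-11655 - 4452) = (((-4 - I*sqrt(130)) - (-42)*(-67)) - 5642)*(-11655 - 4452) = (((-4 - I*sqrt(130)) - 1*2814) - 5642)*(-16107) = (((-4 - I*sqrt(130)) - 2814) - 5642)*(-16107) = ((-2818 - I*sqrt(130)) - 5642)*(-16107) = (-8460 - I*sqrt(130))*(-16107) = 136265220 + 16107*I*sqrt(130)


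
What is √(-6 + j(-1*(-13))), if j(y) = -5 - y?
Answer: 2*I*√6 ≈ 4.899*I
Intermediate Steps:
√(-6 + j(-1*(-13))) = √(-6 + (-5 - (-1)*(-13))) = √(-6 + (-5 - 1*13)) = √(-6 + (-5 - 13)) = √(-6 - 18) = √(-24) = 2*I*√6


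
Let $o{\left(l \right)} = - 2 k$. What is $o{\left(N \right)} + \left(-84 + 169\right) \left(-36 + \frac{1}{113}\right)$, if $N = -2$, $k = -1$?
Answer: $- \frac{345469}{113} \approx -3057.2$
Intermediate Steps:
$o{\left(l \right)} = 2$ ($o{\left(l \right)} = \left(-2\right) \left(-1\right) = 2$)
$o{\left(N \right)} + \left(-84 + 169\right) \left(-36 + \frac{1}{113}\right) = 2 + \left(-84 + 169\right) \left(-36 + \frac{1}{113}\right) = 2 + 85 \left(-36 + \frac{1}{113}\right) = 2 + 85 \left(- \frac{4067}{113}\right) = 2 - \frac{345695}{113} = - \frac{345469}{113}$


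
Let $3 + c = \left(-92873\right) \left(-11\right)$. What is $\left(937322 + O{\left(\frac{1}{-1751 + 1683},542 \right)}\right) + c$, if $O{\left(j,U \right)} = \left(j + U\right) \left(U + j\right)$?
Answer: $\frac{10416346353}{4624} \approx 2.2527 \cdot 10^{6}$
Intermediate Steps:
$c = 1021600$ ($c = -3 - -1021603 = -3 + 1021603 = 1021600$)
$O{\left(j,U \right)} = \left(U + j\right)^{2}$ ($O{\left(j,U \right)} = \left(U + j\right) \left(U + j\right) = \left(U + j\right)^{2}$)
$\left(937322 + O{\left(\frac{1}{-1751 + 1683},542 \right)}\right) + c = \left(937322 + \left(542 + \frac{1}{-1751 + 1683}\right)^{2}\right) + 1021600 = \left(937322 + \left(542 + \frac{1}{-68}\right)^{2}\right) + 1021600 = \left(937322 + \left(542 - \frac{1}{68}\right)^{2}\right) + 1021600 = \left(937322 + \left(\frac{36855}{68}\right)^{2}\right) + 1021600 = \left(937322 + \frac{1358291025}{4624}\right) + 1021600 = \frac{5692467953}{4624} + 1021600 = \frac{10416346353}{4624}$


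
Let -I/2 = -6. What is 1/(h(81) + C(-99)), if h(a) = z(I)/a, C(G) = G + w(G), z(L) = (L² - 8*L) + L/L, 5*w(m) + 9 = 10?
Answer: -405/39769 ≈ -0.010184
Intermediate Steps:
I = 12 (I = -2*(-6) = 12)
w(m) = ⅕ (w(m) = -9/5 + (⅕)*10 = -9/5 + 2 = ⅕)
z(L) = 1 + L² - 8*L (z(L) = (L² - 8*L) + 1 = 1 + L² - 8*L)
C(G) = ⅕ + G (C(G) = G + ⅕ = ⅕ + G)
h(a) = 49/a (h(a) = (1 + 12² - 8*12)/a = (1 + 144 - 96)/a = 49/a)
1/(h(81) + C(-99)) = 1/(49/81 + (⅕ - 99)) = 1/(49*(1/81) - 494/5) = 1/(49/81 - 494/5) = 1/(-39769/405) = -405/39769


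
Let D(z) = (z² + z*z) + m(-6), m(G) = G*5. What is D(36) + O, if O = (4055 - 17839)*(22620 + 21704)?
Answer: -610959454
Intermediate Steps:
m(G) = 5*G
D(z) = -30 + 2*z² (D(z) = (z² + z*z) + 5*(-6) = (z² + z²) - 30 = 2*z² - 30 = -30 + 2*z²)
O = -610962016 (O = -13784*44324 = -610962016)
D(36) + O = (-30 + 2*36²) - 610962016 = (-30 + 2*1296) - 610962016 = (-30 + 2592) - 610962016 = 2562 - 610962016 = -610959454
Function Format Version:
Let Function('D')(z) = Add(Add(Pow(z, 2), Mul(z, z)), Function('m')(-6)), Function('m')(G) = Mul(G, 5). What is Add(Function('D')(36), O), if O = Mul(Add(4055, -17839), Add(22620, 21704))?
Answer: -610959454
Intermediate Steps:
Function('m')(G) = Mul(5, G)
Function('D')(z) = Add(-30, Mul(2, Pow(z, 2))) (Function('D')(z) = Add(Add(Pow(z, 2), Mul(z, z)), Mul(5, -6)) = Add(Add(Pow(z, 2), Pow(z, 2)), -30) = Add(Mul(2, Pow(z, 2)), -30) = Add(-30, Mul(2, Pow(z, 2))))
O = -610962016 (O = Mul(-13784, 44324) = -610962016)
Add(Function('D')(36), O) = Add(Add(-30, Mul(2, Pow(36, 2))), -610962016) = Add(Add(-30, Mul(2, 1296)), -610962016) = Add(Add(-30, 2592), -610962016) = Add(2562, -610962016) = -610959454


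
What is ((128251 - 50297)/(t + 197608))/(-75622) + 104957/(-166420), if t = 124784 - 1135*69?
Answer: -968633170283119/1535856138289740 ≈ -0.63068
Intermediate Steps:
t = 46469 (t = 124784 - 78315 = 46469)
((128251 - 50297)/(t + 197608))/(-75622) + 104957/(-166420) = ((128251 - 50297)/(46469 + 197608))/(-75622) + 104957/(-166420) = (77954/244077)*(-1/75622) + 104957*(-1/166420) = (77954*(1/244077))*(-1/75622) - 104957/166420 = (77954/244077)*(-1/75622) - 104957/166420 = -38977/9228795447 - 104957/166420 = -968633170283119/1535856138289740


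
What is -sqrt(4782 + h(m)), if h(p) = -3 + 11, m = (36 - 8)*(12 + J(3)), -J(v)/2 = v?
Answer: -sqrt(4790) ≈ -69.210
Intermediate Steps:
J(v) = -2*v
m = 168 (m = (36 - 8)*(12 - 2*3) = 28*(12 - 6) = 28*6 = 168)
h(p) = 8
-sqrt(4782 + h(m)) = -sqrt(4782 + 8) = -sqrt(4790)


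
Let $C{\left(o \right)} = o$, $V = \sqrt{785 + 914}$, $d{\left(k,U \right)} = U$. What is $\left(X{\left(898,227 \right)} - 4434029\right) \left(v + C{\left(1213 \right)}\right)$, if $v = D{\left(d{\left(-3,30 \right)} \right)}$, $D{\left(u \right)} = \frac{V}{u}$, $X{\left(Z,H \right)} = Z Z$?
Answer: $-4400309125 - \frac{725525 \sqrt{1699}}{6} \approx -4.4053 \cdot 10^{9}$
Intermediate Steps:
$X{\left(Z,H \right)} = Z^{2}$
$V = \sqrt{1699} \approx 41.219$
$D{\left(u \right)} = \frac{\sqrt{1699}}{u}$
$v = \frac{\sqrt{1699}}{30} \approx 1.374$
$\left(X{\left(898,227 \right)} - 4434029\right) \left(v + C{\left(1213 \right)}\right) = \left(898^{2} - 4434029\right) \left(\frac{\sqrt{1699}}{30} + 1213\right) = \left(806404 - 4434029\right) \left(1213 + \frac{\sqrt{1699}}{30}\right) = - 3627625 \left(1213 + \frac{\sqrt{1699}}{30}\right) = -4400309125 - \frac{725525 \sqrt{1699}}{6}$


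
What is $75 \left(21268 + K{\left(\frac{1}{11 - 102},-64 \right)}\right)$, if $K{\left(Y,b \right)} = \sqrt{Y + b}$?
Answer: $1595100 + \frac{375 i \sqrt{21203}}{91} \approx 1.5951 \cdot 10^{6} + 600.05 i$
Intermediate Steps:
$75 \left(21268 + K{\left(\frac{1}{11 - 102},-64 \right)}\right) = 75 \left(21268 + \sqrt{\frac{1}{11 - 102} - 64}\right) = 75 \left(21268 + \sqrt{\frac{1}{-91} - 64}\right) = 75 \left(21268 + \sqrt{- \frac{1}{91} - 64}\right) = 75 \left(21268 + \sqrt{- \frac{5825}{91}}\right) = 75 \left(21268 + \frac{5 i \sqrt{21203}}{91}\right) = 1595100 + \frac{375 i \sqrt{21203}}{91}$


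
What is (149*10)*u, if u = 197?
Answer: 293530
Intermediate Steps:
(149*10)*u = (149*10)*197 = 1490*197 = 293530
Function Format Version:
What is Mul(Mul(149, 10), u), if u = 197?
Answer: 293530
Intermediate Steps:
Mul(Mul(149, 10), u) = Mul(Mul(149, 10), 197) = Mul(1490, 197) = 293530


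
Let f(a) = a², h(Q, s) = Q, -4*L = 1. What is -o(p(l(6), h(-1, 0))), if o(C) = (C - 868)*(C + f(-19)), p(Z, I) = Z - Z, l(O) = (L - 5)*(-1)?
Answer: 313348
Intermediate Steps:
L = -¼ (L = -¼*1 = -¼ ≈ -0.25000)
l(O) = 21/4 (l(O) = (-¼ - 5)*(-1) = -21/4*(-1) = 21/4)
p(Z, I) = 0
o(C) = (-868 + C)*(361 + C) (o(C) = (C - 868)*(C + (-19)²) = (-868 + C)*(C + 361) = (-868 + C)*(361 + C))
-o(p(l(6), h(-1, 0))) = -(-313348 + 0² - 507*0) = -(-313348 + 0 + 0) = -1*(-313348) = 313348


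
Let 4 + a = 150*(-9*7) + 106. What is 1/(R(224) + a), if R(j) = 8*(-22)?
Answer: -1/9524 ≈ -0.00010500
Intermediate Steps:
R(j) = -176
a = -9348 (a = -4 + (150*(-9*7) + 106) = -4 + (150*(-63) + 106) = -4 + (-9450 + 106) = -4 - 9344 = -9348)
1/(R(224) + a) = 1/(-176 - 9348) = 1/(-9524) = -1/9524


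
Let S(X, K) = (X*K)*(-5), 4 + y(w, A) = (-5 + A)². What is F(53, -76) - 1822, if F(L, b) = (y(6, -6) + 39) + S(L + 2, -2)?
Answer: -1116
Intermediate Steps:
y(w, A) = -4 + (-5 + A)²
S(X, K) = -5*K*X (S(X, K) = (K*X)*(-5) = -5*K*X)
F(L, b) = 176 + 10*L (F(L, b) = ((-4 + (-5 - 6)²) + 39) - 5*(-2)*(L + 2) = ((-4 + (-11)²) + 39) - 5*(-2)*(2 + L) = ((-4 + 121) + 39) + (20 + 10*L) = (117 + 39) + (20 + 10*L) = 156 + (20 + 10*L) = 176 + 10*L)
F(53, -76) - 1822 = (176 + 10*53) - 1822 = (176 + 530) - 1822 = 706 - 1822 = -1116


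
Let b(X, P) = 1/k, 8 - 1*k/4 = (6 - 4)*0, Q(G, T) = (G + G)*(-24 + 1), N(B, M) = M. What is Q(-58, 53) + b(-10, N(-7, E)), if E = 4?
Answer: 85377/32 ≈ 2668.0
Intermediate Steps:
Q(G, T) = -46*G (Q(G, T) = (2*G)*(-23) = -46*G)
k = 32 (k = 32 - 4*(6 - 4)*0 = 32 - 8*0 = 32 - 4*0 = 32 + 0 = 32)
b(X, P) = 1/32
Q(-58, 53) + b(-10, N(-7, E)) = -46*(-58) + 1/32 = 2668 + 1/32 = 85377/32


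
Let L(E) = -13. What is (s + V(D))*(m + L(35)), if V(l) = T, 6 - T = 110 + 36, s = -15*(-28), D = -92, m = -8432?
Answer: -2364600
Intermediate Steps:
s = 420
T = -140 (T = 6 - (110 + 36) = 6 - 1*146 = 6 - 146 = -140)
V(l) = -140
(s + V(D))*(m + L(35)) = (420 - 140)*(-8432 - 13) = 280*(-8445) = -2364600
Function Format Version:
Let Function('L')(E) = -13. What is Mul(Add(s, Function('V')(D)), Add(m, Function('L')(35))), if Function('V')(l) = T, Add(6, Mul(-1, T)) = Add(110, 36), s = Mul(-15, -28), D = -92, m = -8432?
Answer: -2364600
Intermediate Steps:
s = 420
T = -140 (T = Add(6, Mul(-1, Add(110, 36))) = Add(6, Mul(-1, 146)) = Add(6, -146) = -140)
Function('V')(l) = -140
Mul(Add(s, Function('V')(D)), Add(m, Function('L')(35))) = Mul(Add(420, -140), Add(-8432, -13)) = Mul(280, -8445) = -2364600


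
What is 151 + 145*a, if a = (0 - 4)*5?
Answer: -2749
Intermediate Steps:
a = -20 (a = -4*5 = -20)
151 + 145*a = 151 + 145*(-20) = 151 - 2900 = -2749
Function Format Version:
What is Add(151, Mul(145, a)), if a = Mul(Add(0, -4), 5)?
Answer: -2749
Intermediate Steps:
a = -20 (a = Mul(-4, 5) = -20)
Add(151, Mul(145, a)) = Add(151, Mul(145, -20)) = Add(151, -2900) = -2749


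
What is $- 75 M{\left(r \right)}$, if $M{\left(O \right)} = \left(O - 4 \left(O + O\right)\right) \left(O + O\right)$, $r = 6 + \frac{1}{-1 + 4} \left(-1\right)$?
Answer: $\frac{101150}{3} \approx 33717.0$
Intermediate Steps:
$r = \frac{17}{3}$ ($r = 6 + \frac{1}{3} \left(-1\right) = 6 - \frac{1}{3} = \frac{17}{3} \approx 5.6667$)
$M{\left(O \right)} = - 14 O^{2}$ ($M{\left(O \right)} = \left(O - 4 \cdot 2 O\right) 2 O = \left(O - 8 O\right) 2 O = - 7 O 2 O = - 14 O^{2}$)
$- 75 M{\left(r \right)} = - 75 \left(- 14 \left(\frac{17}{3}\right)^{2}\right) = - 75 \left(\left(-14\right) \frac{289}{9}\right) = \left(-75\right) \left(- \frac{4046}{9}\right) = \frac{101150}{3}$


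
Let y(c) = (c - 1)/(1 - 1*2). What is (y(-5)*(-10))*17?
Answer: -1020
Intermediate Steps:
y(c) = 1 - c (y(c) = (-1 + c)/(1 - 2) = (-1 + c)/(-1) = (-1 + c)*(-1) = 1 - c)
(y(-5)*(-10))*17 = ((1 - 1*(-5))*(-10))*17 = ((1 + 5)*(-10))*17 = (6*(-10))*17 = -60*17 = -1020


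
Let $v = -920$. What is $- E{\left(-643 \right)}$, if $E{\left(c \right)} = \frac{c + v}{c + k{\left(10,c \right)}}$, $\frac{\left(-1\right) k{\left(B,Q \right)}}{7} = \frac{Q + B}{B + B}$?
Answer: $- \frac{31260}{8429} \approx -3.7086$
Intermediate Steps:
$k{\left(B,Q \right)} = - \frac{7 \left(B + Q\right)}{2 B}$ ($k{\left(B,Q \right)} = - 7 \frac{Q + B}{B + B} = - 7 \frac{B + Q}{2 B} = - \frac{7 \left(B + Q\right)}{2 B}$)
$E{\left(c \right)} = \frac{-920 + c}{- \frac{7}{2} + \frac{13 c}{20}}$ ($E{\left(c \right)} = \frac{c - 920}{c + \frac{7 \left(\left(-1\right) 10 - c\right)}{2 \cdot 10}} = \frac{-920 + c}{c + \frac{7}{2} \cdot \frac{1}{10} \left(-10 - c\right)} = \frac{-920 + c}{c - \left(\frac{7}{2} + \frac{7 c}{20}\right)} = \frac{-920 + c}{- \frac{7}{2} + \frac{13 c}{20}}$)
$- E{\left(-643 \right)} = - \frac{20 \left(-920 - 643\right)}{-70 + 13 \left(-643\right)} = - \frac{20 \left(-1563\right)}{-70 - 8359} = - \frac{20 \left(-1563\right)}{-8429} = - \frac{20 \left(-1\right) \left(-1563\right)}{8429} = \left(-1\right) \frac{31260}{8429} = - \frac{31260}{8429}$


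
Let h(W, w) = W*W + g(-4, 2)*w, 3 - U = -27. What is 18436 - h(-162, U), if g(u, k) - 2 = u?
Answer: -7748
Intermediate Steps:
U = 30 (U = 3 - 1*(-27) = 3 + 27 = 30)
g(u, k) = 2 + u
h(W, w) = W² - 2*w (h(W, w) = W*W + (2 - 4)*w = W² - 2*w)
18436 - h(-162, U) = 18436 - ((-162)² - 2*30) = 18436 - (26244 - 60) = 18436 - 1*26184 = 18436 - 26184 = -7748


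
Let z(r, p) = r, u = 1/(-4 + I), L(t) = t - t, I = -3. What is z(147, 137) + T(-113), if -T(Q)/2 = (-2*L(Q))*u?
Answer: 147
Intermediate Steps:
L(t) = 0
u = -1/7 (u = 1/(-4 - 3) = 1/(-7) = -1/7 ≈ -0.14286)
T(Q) = 0 (T(Q) = -2*(-2*0)*(-1)/7 = -0*(-1)/7 = -2*0 = 0)
z(147, 137) + T(-113) = 147 + 0 = 147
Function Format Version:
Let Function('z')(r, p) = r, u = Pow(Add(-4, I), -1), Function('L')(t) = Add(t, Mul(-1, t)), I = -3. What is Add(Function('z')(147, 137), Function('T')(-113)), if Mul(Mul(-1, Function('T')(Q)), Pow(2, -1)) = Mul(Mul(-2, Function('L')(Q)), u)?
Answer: 147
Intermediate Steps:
Function('L')(t) = 0
u = Rational(-1, 7) (u = Pow(Add(-4, -3), -1) = Pow(-7, -1) = Rational(-1, 7) ≈ -0.14286)
Function('T')(Q) = 0 (Function('T')(Q) = Mul(-2, Mul(Mul(-2, 0), Rational(-1, 7))) = Mul(-2, Mul(0, Rational(-1, 7))) = Mul(-2, 0) = 0)
Add(Function('z')(147, 137), Function('T')(-113)) = Add(147, 0) = 147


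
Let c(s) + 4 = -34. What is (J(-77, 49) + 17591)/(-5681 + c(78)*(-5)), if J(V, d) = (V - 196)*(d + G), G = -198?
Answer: -58268/5491 ≈ -10.612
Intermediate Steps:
c(s) = -38 (c(s) = -4 - 34 = -38)
J(V, d) = (-198 + d)*(-196 + V) (J(V, d) = (V - 196)*(d - 198) = (-196 + V)*(-198 + d) = (-198 + d)*(-196 + V))
(J(-77, 49) + 17591)/(-5681 + c(78)*(-5)) = ((38808 - 198*(-77) - 196*49 - 77*49) + 17591)/(-5681 - 38*(-5)) = ((38808 + 15246 - 9604 - 3773) + 17591)/(-5681 + 190) = (40677 + 17591)/(-5491) = 58268*(-1/5491) = -58268/5491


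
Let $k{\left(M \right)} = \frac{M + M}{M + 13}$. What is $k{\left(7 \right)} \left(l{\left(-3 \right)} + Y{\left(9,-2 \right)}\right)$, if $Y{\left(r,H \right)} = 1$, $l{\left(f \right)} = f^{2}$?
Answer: $7$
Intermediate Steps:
$k{\left(M \right)} = \frac{2 M}{13 + M}$
$k{\left(7 \right)} \left(l{\left(-3 \right)} + Y{\left(9,-2 \right)}\right) = 2 \cdot 7 \frac{1}{13 + 7} \left(\left(-3\right)^{2} + 1\right) = 2 \cdot 7 \cdot \frac{1}{20} \left(9 + 1\right) = 2 \cdot 7 \cdot \frac{1}{20} \cdot 10 = \frac{7}{10} \cdot 10 = 7$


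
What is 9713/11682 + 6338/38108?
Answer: 5047540/5058837 ≈ 0.99777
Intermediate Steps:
9713/11682 + 6338/38108 = 9713*(1/11682) + 6338*(1/38108) = 883/1062 + 3169/19054 = 5047540/5058837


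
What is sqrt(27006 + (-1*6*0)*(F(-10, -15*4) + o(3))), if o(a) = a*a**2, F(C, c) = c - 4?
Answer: sqrt(27006) ≈ 164.33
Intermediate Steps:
F(C, c) = -4 + c
o(a) = a**3
sqrt(27006 + (-1*6*0)*(F(-10, -15*4) + o(3))) = sqrt(27006 + (-1*6*0)*((-4 - 15*4) + 3**3)) = sqrt(27006 + (-6*0)*((-4 - 3*20) + 27)) = sqrt(27006 + 0*((-4 - 60) + 27)) = sqrt(27006 + 0*(-64 + 27)) = sqrt(27006 + 0*(-37)) = sqrt(27006 + 0) = sqrt(27006)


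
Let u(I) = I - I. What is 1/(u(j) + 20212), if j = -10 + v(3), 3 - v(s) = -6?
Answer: 1/20212 ≈ 4.9476e-5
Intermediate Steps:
v(s) = 9 (v(s) = 3 - 1*(-6) = 3 + 6 = 9)
j = -1 (j = -10 + 9 = -1)
u(I) = 0
1/(u(j) + 20212) = 1/(0 + 20212) = 1/20212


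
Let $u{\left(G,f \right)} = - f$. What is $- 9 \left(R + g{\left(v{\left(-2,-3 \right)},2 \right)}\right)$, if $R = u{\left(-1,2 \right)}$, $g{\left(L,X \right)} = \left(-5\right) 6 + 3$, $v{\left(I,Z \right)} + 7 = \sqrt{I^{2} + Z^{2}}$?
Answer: $261$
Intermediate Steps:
$v{\left(I,Z \right)} = -7 + \sqrt{I^{2} + Z^{2}}$
$g{\left(L,X \right)} = -27$ ($g{\left(L,X \right)} = -30 + 3 = -27$)
$R = -2$ ($R = \left(-1\right) 2 = -2$)
$- 9 \left(R + g{\left(v{\left(-2,-3 \right)},2 \right)}\right) = - 9 \left(-2 - 27\right) = \left(-9\right) \left(-29\right) = 261$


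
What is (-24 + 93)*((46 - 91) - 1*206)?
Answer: -17319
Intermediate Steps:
(-24 + 93)*((46 - 91) - 1*206) = 69*(-45 - 206) = 69*(-251) = -17319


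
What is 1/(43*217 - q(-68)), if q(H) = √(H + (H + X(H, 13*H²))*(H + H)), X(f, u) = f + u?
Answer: 9331/95224365 + 2*I*√2039201/95224365 ≈ 9.799e-5 + 2.9992e-5*I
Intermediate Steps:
q(H) = √(H + 2*H*(2*H + 13*H²)) (q(H) = √(H + (H + (H + 13*H²))*(H + H)) = √(H + (2*H + 13*H²)*(2*H)) = √(H + 2*H*(2*H + 13*H²)))
1/(43*217 - q(-68)) = 1/(43*217 - √(-68*(1 + 4*(-68) + 26*(-68)²))) = 1/(9331 - √(-68*(1 - 272 + 26*4624))) = 1/(9331 - √(-68*(1 - 272 + 120224))) = 1/(9331 - √(-68*119953)) = 1/(9331 - √(-8156804)) = 1/(9331 - 2*I*√2039201)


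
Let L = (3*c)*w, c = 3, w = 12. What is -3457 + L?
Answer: -3349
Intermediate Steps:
L = 108 (L = (3*3)*12 = 9*12 = 108)
-3457 + L = -3457 + 108 = -3349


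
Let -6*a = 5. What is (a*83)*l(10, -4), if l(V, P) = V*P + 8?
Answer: 6640/3 ≈ 2213.3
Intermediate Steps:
a = -⅚ (a = -⅙*5 = -⅚ ≈ -0.83333)
l(V, P) = 8 + P*V (l(V, P) = P*V + 8 = 8 + P*V)
(a*83)*l(10, -4) = (-⅚*83)*(8 - 4*10) = -415*(8 - 40)/6 = -415/6*(-32) = 6640/3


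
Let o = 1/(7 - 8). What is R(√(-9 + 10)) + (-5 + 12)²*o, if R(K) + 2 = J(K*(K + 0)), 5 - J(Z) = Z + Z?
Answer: -48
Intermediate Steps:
J(Z) = 5 - 2*Z (J(Z) = 5 - (Z + Z) = 5 - 2*Z)
o = -1 (o = 1/(-1) = -1)
R(K) = 3 - 2*K² (R(K) = -2 + (5 - 2*K*(K + 0)) = -2 + (5 - 2*K*K) = -2 + (5 - 2*K²) = 3 - 2*K²)
R(√(-9 + 10)) + (-5 + 12)²*o = (3 - 2*(√(-9 + 10))²) + (-5 + 12)²*(-1) = (3 - 2*(√1)²) + 7²*(-1) = (3 - 2*1²) + 49*(-1) = (3 - 2*1) - 49 = (3 - 2) - 49 = 1 - 49 = -48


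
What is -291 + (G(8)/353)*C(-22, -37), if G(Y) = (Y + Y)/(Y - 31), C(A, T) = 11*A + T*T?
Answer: -103507/353 ≈ -293.22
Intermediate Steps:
C(A, T) = T² + 11*A (C(A, T) = 11*A + T² = T² + 11*A)
G(Y) = 2*Y/(-31 + Y) (G(Y) = (2*Y)/(-31 + Y) = 2*Y/(-31 + Y))
-291 + (G(8)/353)*C(-22, -37) = -291 + ((2*8/(-31 + 8))/353)*((-37)² + 11*(-22)) = -291 + ((2*8/(-23))*(1/353))*(1369 - 242) = -291 + ((2*8*(-1/23))*(1/353))*1127 = -291 - 16/23*1/353*1127 = -291 - 16/8119*1127 = -291 - 784/353 = -103507/353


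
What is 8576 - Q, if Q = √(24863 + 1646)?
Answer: 8576 - 7*√541 ≈ 8413.2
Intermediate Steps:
Q = 7*√541 (Q = √26509 = 7*√541 ≈ 162.82)
8576 - Q = 8576 - 7*√541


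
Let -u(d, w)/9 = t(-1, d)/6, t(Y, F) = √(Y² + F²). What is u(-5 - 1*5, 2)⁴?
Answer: 826281/16 ≈ 51643.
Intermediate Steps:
t(Y, F) = √(F² + Y²)
u(d, w) = -3*√(1 + d²)/2 (u(d, w) = -9*√(d² + (-1)²)/6 = -9*√(d² + 1)/6 = -9*√(1 + d²)/6 = -3*√(1 + d²)/2)
u(-5 - 1*5, 2)⁴ = (-3*√(1 + (-5 - 1*5)²)/2)⁴ = (-3*√(1 + (-5 - 5)²)/2)⁴ = (-3*√(1 + (-10)²)/2)⁴ = (-3*√(1 + 100)/2)⁴ = (-3*√101/2)⁴ = 826281/16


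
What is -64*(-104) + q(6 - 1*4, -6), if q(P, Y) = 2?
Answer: 6658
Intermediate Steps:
-64*(-104) + q(6 - 1*4, -6) = -64*(-104) + 2 = 6656 + 2 = 6658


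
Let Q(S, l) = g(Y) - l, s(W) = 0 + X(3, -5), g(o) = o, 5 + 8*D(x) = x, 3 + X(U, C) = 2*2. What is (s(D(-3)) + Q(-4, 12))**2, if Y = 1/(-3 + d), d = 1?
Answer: 529/4 ≈ 132.25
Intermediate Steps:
X(U, C) = 1 (X(U, C) = -3 + 2*2 = -3 + 4 = 1)
D(x) = -5/8 + x/8
Y = -1/2 (Y = 1/(-3 + 1) = 1/(-2) = -1/2 ≈ -0.50000)
s(W) = 1 (s(W) = 0 + 1 = 1)
Q(S, l) = -1/2 - l
(s(D(-3)) + Q(-4, 12))**2 = (1 + (-1/2 - 1*12))**2 = (1 + (-1/2 - 12))**2 = (1 - 25/2)**2 = (-23/2)**2 = 529/4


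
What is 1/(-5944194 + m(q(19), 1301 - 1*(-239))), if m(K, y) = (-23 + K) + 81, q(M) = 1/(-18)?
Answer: -18/106994449 ≈ -1.6823e-7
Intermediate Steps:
q(M) = -1/18
m(K, y) = 58 + K
1/(-5944194 + m(q(19), 1301 - 1*(-239))) = 1/(-5944194 + (58 - 1/18)) = 1/(-5944194 + 1043/18) = 1/(-106994449/18) = -18/106994449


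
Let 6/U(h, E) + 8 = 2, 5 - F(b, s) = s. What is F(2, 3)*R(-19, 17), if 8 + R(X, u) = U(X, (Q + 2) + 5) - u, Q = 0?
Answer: -52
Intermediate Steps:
F(b, s) = 5 - s
U(h, E) = -1 (U(h, E) = 6/(-8 + 2) = 6/(-6) = 6*(-1/6) = -1)
R(X, u) = -9 - u (R(X, u) = -8 + (-1 - u) = -9 - u)
F(2, 3)*R(-19, 17) = (5 - 1*3)*(-9 - 1*17) = (5 - 3)*(-9 - 17) = 2*(-26) = -52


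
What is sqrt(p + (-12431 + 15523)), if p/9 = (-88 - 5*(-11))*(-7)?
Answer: sqrt(5171) ≈ 71.910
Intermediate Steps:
p = 2079 (p = 9*((-88 - 5*(-11))*(-7)) = 9*((-88 + 55)*(-7)) = 9*(-33*(-7)) = 9*231 = 2079)
sqrt(p + (-12431 + 15523)) = sqrt(2079 + (-12431 + 15523)) = sqrt(2079 + 3092) = sqrt(5171)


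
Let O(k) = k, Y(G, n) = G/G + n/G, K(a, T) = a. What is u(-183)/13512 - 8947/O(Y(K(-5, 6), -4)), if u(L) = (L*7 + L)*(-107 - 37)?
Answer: -25106749/5067 ≈ -4955.0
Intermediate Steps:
Y(G, n) = 1 + n/G
u(L) = -1152*L (u(L) = (7*L + L)*(-144) = (8*L)*(-144) = -1152*L)
u(-183)/13512 - 8947/O(Y(K(-5, 6), -4)) = -1152*(-183)/13512 - 8947*(-5/(-5 - 4)) = 210816*(1/13512) - 8947/((-1/5*(-9))) = 8784/563 - 8947/9/5 = 8784/563 - 8947*5/9 = 8784/563 - 44735/9 = -25106749/5067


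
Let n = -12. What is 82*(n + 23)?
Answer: 902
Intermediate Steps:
82*(n + 23) = 82*(-12 + 23) = 82*11 = 902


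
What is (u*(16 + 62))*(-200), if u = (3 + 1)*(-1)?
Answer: 62400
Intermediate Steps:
u = -4 (u = 4*(-1) = -4)
(u*(16 + 62))*(-200) = -4*(16 + 62)*(-200) = -4*78*(-200) = -312*(-200) = 62400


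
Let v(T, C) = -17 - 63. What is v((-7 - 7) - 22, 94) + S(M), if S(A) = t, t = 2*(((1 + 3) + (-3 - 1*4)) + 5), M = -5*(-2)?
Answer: -76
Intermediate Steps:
M = 10
v(T, C) = -80
t = 4 (t = 2*((4 + (-3 - 4)) + 5) = 2*((4 - 7) + 5) = 2*(-3 + 5) = 2*2 = 4)
S(A) = 4
v((-7 - 7) - 22, 94) + S(M) = -80 + 4 = -76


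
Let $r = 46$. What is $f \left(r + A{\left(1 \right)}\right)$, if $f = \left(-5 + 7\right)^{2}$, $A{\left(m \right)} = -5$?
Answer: $164$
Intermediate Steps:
$f = 4$ ($f = 2^{2} = 4$)
$f \left(r + A{\left(1 \right)}\right) = 4 \left(46 - 5\right) = 4 \cdot 41 = 164$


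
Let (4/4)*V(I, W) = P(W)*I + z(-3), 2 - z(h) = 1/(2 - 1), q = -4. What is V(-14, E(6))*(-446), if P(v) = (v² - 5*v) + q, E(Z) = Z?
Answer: 12042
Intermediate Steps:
P(v) = -4 + v² - 5*v (P(v) = (v² - 5*v) - 4 = -4 + v² - 5*v)
z(h) = 1 (z(h) = 2 - 1/(2 - 1) = 2 - 1/1 = 2 - 1*1 = 2 - 1 = 1)
V(I, W) = 1 + I*(-4 + W² - 5*W) (V(I, W) = (-4 + W² - 5*W)*I + 1 = I*(-4 + W² - 5*W) + 1 = 1 + I*(-4 + W² - 5*W))
V(-14, E(6))*(-446) = (1 - 1*(-14)*(4 - 1*6² + 5*6))*(-446) = (1 - 1*(-14)*(4 - 1*36 + 30))*(-446) = (1 - 1*(-14)*(4 - 36 + 30))*(-446) = (1 - 1*(-14)*(-2))*(-446) = (1 - 28)*(-446) = -27*(-446) = 12042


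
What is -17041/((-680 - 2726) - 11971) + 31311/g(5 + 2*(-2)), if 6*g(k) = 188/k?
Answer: 1446009595/1445438 ≈ 1000.4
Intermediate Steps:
g(k) = 94/(3*k) (g(k) = (188/k)/6 = 94/(3*k))
-17041/((-680 - 2726) - 11971) + 31311/g(5 + 2*(-2)) = -17041/((-680 - 2726) - 11971) + 31311/((94/(3*(5 + 2*(-2))))) = -17041/(-3406 - 11971) + 31311/((94/(3*(5 - 4)))) = -17041/(-15377) + 31311/(((94/3)/1)) = -17041*(-1/15377) + 31311/(((94/3)*1)) = 17041/15377 + 31311/(94/3) = 17041/15377 + 31311*(3/94) = 17041/15377 + 93933/94 = 1446009595/1445438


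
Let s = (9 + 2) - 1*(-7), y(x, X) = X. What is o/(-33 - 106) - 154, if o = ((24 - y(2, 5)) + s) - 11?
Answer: -21432/139 ≈ -154.19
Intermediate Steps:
s = 18 (s = 11 + 7 = 18)
o = 26 (o = ((24 - 1*5) + 18) - 11 = ((24 - 5) + 18) - 11 = (19 + 18) - 11 = 37 - 11 = 26)
o/(-33 - 106) - 154 = 26/(-33 - 106) - 154 = 26/(-139) - 154 = -1/139*26 - 154 = -26/139 - 154 = -21432/139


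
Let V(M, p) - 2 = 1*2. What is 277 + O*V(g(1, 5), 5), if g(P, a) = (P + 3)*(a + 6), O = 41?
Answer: 441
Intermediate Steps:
g(P, a) = (3 + P)*(6 + a)
V(M, p) = 4 (V(M, p) = 2 + 1*2 = 2 + 2 = 4)
277 + O*V(g(1, 5), 5) = 277 + 41*4 = 277 + 164 = 441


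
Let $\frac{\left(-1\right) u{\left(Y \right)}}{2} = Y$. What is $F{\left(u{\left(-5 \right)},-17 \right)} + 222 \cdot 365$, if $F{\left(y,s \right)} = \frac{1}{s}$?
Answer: $\frac{1377509}{17} \approx 81030.0$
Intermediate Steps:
$u{\left(Y \right)} = - 2 Y$
$F{\left(u{\left(-5 \right)},-17 \right)} + 222 \cdot 365 = \frac{1}{-17} + 222 \cdot 365 = - \frac{1}{17} + 81030 = \frac{1377509}{17}$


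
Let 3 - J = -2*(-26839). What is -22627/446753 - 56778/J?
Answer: 24151237609/23979467275 ≈ 1.0072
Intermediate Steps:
J = -53675 (J = 3 - (-2)*(-26839) = 3 - 1*53678 = 3 - 53678 = -53675)
-22627/446753 - 56778/J = -22627/446753 - 56778/(-53675) = -22627*1/446753 - 56778*(-1/53675) = -22627/446753 + 56778/53675 = 24151237609/23979467275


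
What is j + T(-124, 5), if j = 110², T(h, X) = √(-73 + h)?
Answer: 12100 + I*√197 ≈ 12100.0 + 14.036*I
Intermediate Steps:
j = 12100
j + T(-124, 5) = 12100 + √(-73 - 124) = 12100 + √(-197) = 12100 + I*√197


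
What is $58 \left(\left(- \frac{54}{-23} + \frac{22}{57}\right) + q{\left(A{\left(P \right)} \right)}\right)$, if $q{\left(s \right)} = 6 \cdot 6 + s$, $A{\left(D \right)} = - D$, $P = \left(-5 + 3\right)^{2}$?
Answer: $\frac{2641088}{1311} \approx 2014.6$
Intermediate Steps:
$P = 4$ ($P = \left(-2\right)^{2} = 4$)
$q{\left(s \right)} = 36 + s$
$58 \left(\left(- \frac{54}{-23} + \frac{22}{57}\right) + q{\left(A{\left(P \right)} \right)}\right) = 58 \left(\left(- \frac{54}{-23} + \frac{22}{57}\right) + \left(36 - 4\right)\right) = 58 \left(\left(\left(-54\right) \left(- \frac{1}{23}\right) + 22 \cdot \frac{1}{57}\right) + \left(36 - 4\right)\right) = 58 \left(\left(\frac{54}{23} + \frac{22}{57}\right) + 32\right) = 58 \left(\frac{3584}{1311} + 32\right) = 58 \cdot \frac{45536}{1311} = \frac{2641088}{1311}$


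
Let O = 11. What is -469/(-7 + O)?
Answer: -469/4 ≈ -117.25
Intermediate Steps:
-469/(-7 + O) = -469/(-7 + 11) = -469/4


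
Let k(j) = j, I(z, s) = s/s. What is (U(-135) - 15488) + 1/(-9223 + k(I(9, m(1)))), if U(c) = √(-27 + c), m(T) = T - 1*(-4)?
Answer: -142830337/9222 + 9*I*√2 ≈ -15488.0 + 12.728*I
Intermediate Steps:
m(T) = 4 + T (m(T) = T + 4 = 4 + T)
I(z, s) = 1
(U(-135) - 15488) + 1/(-9223 + k(I(9, m(1)))) = (√(-27 - 135) - 15488) + 1/(-9223 + 1) = (√(-162) - 15488) + 1/(-9222) = (9*I*√2 - 15488) - 1/9222 = (-15488 + 9*I*√2) - 1/9222 = -142830337/9222 + 9*I*√2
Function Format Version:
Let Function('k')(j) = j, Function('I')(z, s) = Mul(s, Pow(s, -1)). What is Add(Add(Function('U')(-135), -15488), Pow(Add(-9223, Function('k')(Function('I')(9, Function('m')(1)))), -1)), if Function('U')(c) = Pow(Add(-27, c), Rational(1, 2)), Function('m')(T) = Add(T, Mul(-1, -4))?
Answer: Add(Rational(-142830337, 9222), Mul(9, I, Pow(2, Rational(1, 2)))) ≈ Add(-15488., Mul(12.728, I))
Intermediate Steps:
Function('m')(T) = Add(4, T) (Function('m')(T) = Add(T, 4) = Add(4, T))
Function('I')(z, s) = 1
Add(Add(Function('U')(-135), -15488), Pow(Add(-9223, Function('k')(Function('I')(9, Function('m')(1)))), -1)) = Add(Add(Pow(Add(-27, -135), Rational(1, 2)), -15488), Pow(Add(-9223, 1), -1)) = Add(Add(Pow(-162, Rational(1, 2)), -15488), Pow(-9222, -1)) = Add(Add(Mul(9, I, Pow(2, Rational(1, 2))), -15488), Rational(-1, 9222)) = Add(Add(-15488, Mul(9, I, Pow(2, Rational(1, 2)))), Rational(-1, 9222)) = Add(Rational(-142830337, 9222), Mul(9, I, Pow(2, Rational(1, 2))))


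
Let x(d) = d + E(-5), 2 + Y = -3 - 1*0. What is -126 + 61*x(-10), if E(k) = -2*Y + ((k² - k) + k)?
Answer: 1399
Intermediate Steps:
Y = -5 (Y = -2 + (-3 - 1*0) = -2 + (-3 + 0) = -2 - 3 = -5)
E(k) = 10 + k² (E(k) = -2*(-5) + ((k² - k) + k) = 10 + k²)
x(d) = 35 + d (x(d) = d + (10 + (-5)²) = d + (10 + 25) = d + 35 = 35 + d)
-126 + 61*x(-10) = -126 + 61*(35 - 10) = -126 + 61*25 = -126 + 1525 = 1399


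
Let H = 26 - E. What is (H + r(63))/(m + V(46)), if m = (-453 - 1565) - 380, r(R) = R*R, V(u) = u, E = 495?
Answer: -125/84 ≈ -1.4881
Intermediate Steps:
H = -469 (H = 26 - 1*495 = 26 - 495 = -469)
r(R) = R²
m = -2398 (m = -2018 - 380 = -2398)
(H + r(63))/(m + V(46)) = (-469 + 63²)/(-2398 + 46) = (-469 + 3969)/(-2352) = 3500*(-1/2352) = -125/84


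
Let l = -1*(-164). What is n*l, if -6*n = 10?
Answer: -820/3 ≈ -273.33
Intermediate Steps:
n = -5/3 (n = -1/6*10 = -5/3 ≈ -1.6667)
l = 164
n*l = -5/3*164 = -820/3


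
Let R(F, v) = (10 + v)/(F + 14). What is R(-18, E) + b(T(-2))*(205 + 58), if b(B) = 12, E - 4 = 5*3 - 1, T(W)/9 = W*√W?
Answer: 3149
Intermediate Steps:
T(W) = 9*W^(3/2) (T(W) = 9*(W*√W) = 9*W^(3/2))
E = 18 (E = 4 + (5*3 - 1) = 4 + (15 - 1) = 4 + 14 = 18)
R(F, v) = (10 + v)/(14 + F)
R(-18, E) + b(T(-2))*(205 + 58) = (10 + 18)/(14 - 18) + 12*(205 + 58) = 28/(-4) + 12*263 = -¼*28 + 3156 = -7 + 3156 = 3149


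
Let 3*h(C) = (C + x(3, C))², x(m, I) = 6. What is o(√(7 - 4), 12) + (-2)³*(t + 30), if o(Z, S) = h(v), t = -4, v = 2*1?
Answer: -560/3 ≈ -186.67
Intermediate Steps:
v = 2
h(C) = (6 + C)²/3 (h(C) = (C + 6)²/3 = (6 + C)²/3)
o(Z, S) = 64/3 (o(Z, S) = (6 + 2)²/3 = (⅓)*8² = (⅓)*64 = 64/3)
o(√(7 - 4), 12) + (-2)³*(t + 30) = 64/3 + (-2)³*(-4 + 30) = 64/3 - 8*26 = 64/3 - 208 = -560/3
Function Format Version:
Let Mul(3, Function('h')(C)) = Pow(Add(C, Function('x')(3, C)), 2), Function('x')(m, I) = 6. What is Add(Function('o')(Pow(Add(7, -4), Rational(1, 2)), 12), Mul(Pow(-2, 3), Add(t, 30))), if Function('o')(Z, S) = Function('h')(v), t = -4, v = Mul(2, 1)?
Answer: Rational(-560, 3) ≈ -186.67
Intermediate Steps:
v = 2
Function('h')(C) = Mul(Rational(1, 3), Pow(Add(6, C), 2)) (Function('h')(C) = Mul(Rational(1, 3), Pow(Add(C, 6), 2)) = Mul(Rational(1, 3), Pow(Add(6, C), 2)))
Function('o')(Z, S) = Rational(64, 3) (Function('o')(Z, S) = Mul(Rational(1, 3), Pow(Add(6, 2), 2)) = Mul(Rational(1, 3), Pow(8, 2)) = Mul(Rational(1, 3), 64) = Rational(64, 3))
Add(Function('o')(Pow(Add(7, -4), Rational(1, 2)), 12), Mul(Pow(-2, 3), Add(t, 30))) = Add(Rational(64, 3), Mul(Pow(-2, 3), Add(-4, 30))) = Add(Rational(64, 3), Mul(-8, 26)) = Add(Rational(64, 3), -208) = Rational(-560, 3)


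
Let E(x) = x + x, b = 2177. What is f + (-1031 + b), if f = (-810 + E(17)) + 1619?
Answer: 1989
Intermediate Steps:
E(x) = 2*x
f = 843 (f = (-810 + 2*17) + 1619 = (-810 + 34) + 1619 = -776 + 1619 = 843)
f + (-1031 + b) = 843 + (-1031 + 2177) = 843 + 1146 = 1989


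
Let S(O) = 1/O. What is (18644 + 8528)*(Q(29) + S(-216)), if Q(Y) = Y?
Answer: 42544559/54 ≈ 7.8786e+5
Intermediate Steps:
(18644 + 8528)*(Q(29) + S(-216)) = (18644 + 8528)*(29 + 1/(-216)) = 27172*(29 - 1/216) = 27172*(6263/216) = 42544559/54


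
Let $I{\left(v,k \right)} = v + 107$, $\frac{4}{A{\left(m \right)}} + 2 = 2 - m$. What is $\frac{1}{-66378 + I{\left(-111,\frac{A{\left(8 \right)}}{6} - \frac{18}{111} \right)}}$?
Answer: $- \frac{1}{66382} \approx -1.5064 \cdot 10^{-5}$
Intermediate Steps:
$A{\left(m \right)} = - \frac{4}{m}$ ($A{\left(m \right)} = \frac{4}{-2 - \left(-2 + m\right)} = \frac{4}{\left(-1\right) m} = 4 \left(- \frac{1}{m}\right) = - \frac{4}{m}$)
$I{\left(v,k \right)} = 107 + v$
$\frac{1}{-66378 + I{\left(-111,\frac{A{\left(8 \right)}}{6} - \frac{18}{111} \right)}} = \frac{1}{-66378 + \left(107 - 111\right)} = \frac{1}{-66378 - 4} = \frac{1}{-66382} = - \frac{1}{66382}$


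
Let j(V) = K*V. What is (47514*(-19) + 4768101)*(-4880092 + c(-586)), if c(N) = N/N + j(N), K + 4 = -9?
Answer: -18833740423455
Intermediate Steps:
K = -13 (K = -4 - 9 = -13)
j(V) = -13*V
c(N) = 1 - 13*N (c(N) = N/N - 13*N = 1 - 13*N)
(47514*(-19) + 4768101)*(-4880092 + c(-586)) = (47514*(-19) + 4768101)*(-4880092 + (1 - 13*(-586))) = (-902766 + 4768101)*(-4880092 + (1 + 7618)) = 3865335*(-4880092 + 7619) = 3865335*(-4872473) = -18833740423455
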